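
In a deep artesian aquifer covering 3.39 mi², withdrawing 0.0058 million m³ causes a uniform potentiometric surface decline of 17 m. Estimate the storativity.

A = 3.39 mi² = 8.78 × 10^6 m²
ΔV = 0.0058 million m³ = 5800 m³
S = ΔV / (A × Δh) = 5800 m³ / (8.78 × 10^6 m² × 17 m) = 3.886 × 10^-5

S ≈ 3.9 × 10^-5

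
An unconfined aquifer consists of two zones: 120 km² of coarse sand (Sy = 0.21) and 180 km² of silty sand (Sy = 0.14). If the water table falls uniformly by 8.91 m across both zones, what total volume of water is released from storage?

A₁ = 120 km² = 1.2 × 10^8 m²; A₂ = 180 km² = 1.8 × 10^8 m²
ΔV₁ = 0.21 × 1.2 × 10^8 × 8.91 = 2.245 × 10^8 m³
ΔV₂ = 0.14 × 1.8 × 10^8 × 8.91 = 2.245 × 10^8 m³
ΔV = ΔV₁ + ΔV₂ = 4.491 × 10^8 m³

ΔV ≈ 4.49 × 10^8 m³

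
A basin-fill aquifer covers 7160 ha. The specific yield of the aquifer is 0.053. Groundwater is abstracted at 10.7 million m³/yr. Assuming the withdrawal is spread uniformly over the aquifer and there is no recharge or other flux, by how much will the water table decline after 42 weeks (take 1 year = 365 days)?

A = 7160 ha = 7.16 × 10^7 m²
Q = 10.7 million m³/yr = 29320 m³/d
t = 42 weeks = 294 d
ΔV = Q × t = 29320 m³/d × 294 d = 8.619 × 10^6 m³
Δh = ΔV / (Sy × A) = 8.619 × 10^6 / (0.053 × 7.16 × 10^7) = 2.271 m

Δh ≈ 2.27 m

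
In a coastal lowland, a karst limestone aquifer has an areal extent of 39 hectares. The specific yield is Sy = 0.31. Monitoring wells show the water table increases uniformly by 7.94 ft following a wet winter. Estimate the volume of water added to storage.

A = 39 hectares = 3.9 × 10^5 m²
Δh = 7.94 ft = 2.42 m
ΔV = Sy × A × Δh = 0.31 × 3.9 × 10^5 m² × 2.42 m = 2.926 × 10^5 m³

ΔV ≈ 2.93 × 10^5 m³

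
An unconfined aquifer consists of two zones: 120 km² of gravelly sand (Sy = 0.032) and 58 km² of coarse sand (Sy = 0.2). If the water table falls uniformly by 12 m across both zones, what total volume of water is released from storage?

A₁ = 120 km² = 1.2 × 10^8 m²; A₂ = 58 km² = 5.8 × 10^7 m²
ΔV₁ = 0.032 × 1.2 × 10^8 × 12 = 4.608 × 10^7 m³
ΔV₂ = 0.2 × 5.8 × 10^7 × 12 = 1.392 × 10^8 m³
ΔV = ΔV₁ + ΔV₂ = 1.853 × 10^8 m³

ΔV ≈ 1.85 × 10^8 m³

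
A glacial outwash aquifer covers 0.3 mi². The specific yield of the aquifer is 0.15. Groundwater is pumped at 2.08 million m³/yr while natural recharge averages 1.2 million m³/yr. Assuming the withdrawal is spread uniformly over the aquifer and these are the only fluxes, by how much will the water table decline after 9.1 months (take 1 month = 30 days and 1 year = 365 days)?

A = 0.3 mi² = 7.77 × 10^5 m²
Net abstraction = 2.08 − 1.2 = 0.88 million m³/yr
Q_net = 0.88 million m³/yr = 2411 m³/d
t = 9.1 months = 273 d
ΔV = Q × t = 2411 m³/d × 273 d = 6.582 × 10^5 m³
Δh = ΔV / (Sy × A) = 6.582 × 10^5 / (0.15 × 7.77 × 10^5) = 5.647 m

Δh ≈ 5.65 m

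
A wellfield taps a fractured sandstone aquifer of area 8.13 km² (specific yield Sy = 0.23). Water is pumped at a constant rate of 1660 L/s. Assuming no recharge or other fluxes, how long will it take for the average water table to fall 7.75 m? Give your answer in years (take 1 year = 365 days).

A = 8.13 km² = 8.13 × 10^6 m²
ΔV = Sy × A × Δh = 0.23 × 8.13 × 10^6 × 7.75 = 1.449 × 10^7 m³
Q = 1660 L/s = 1.434 × 10^5 m³/d
t = ΔV / Q = 1.449 × 10^7 m³ / 1.434 × 10^5 m³/d = 101 d
t = 101 d ≈ 0.2768 years

t ≈ 0.277 years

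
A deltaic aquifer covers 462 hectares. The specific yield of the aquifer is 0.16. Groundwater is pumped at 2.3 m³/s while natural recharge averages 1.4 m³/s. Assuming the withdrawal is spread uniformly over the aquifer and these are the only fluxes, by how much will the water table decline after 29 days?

A = 462 hectares = 4.62 × 10^6 m²
Net abstraction = 2.3 − 1.4 = 0.9 m³/s
Q_net = 0.9 m³/s = 77760 m³/d
ΔV = Q × t = 77760 m³/d × 29 d = 2.255 × 10^6 m³
Δh = ΔV / (Sy × A) = 2.255 × 10^6 / (0.16 × 4.62 × 10^6) = 3.051 m

Δh ≈ 3.05 m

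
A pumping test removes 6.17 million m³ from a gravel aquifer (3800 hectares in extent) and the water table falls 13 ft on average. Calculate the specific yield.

A = 3800 hectares = 3.8 × 10^7 m²
Δh = 13 ft = 3.962 m
ΔV = 6.17 million m³ = 6.17 × 10^6 m³
Sy = ΔV / (A × Δh) = 6.17 × 10^6 m³ / (3.8 × 10^7 m² × 3.962 m) = 0.04098

Sy ≈ 0.041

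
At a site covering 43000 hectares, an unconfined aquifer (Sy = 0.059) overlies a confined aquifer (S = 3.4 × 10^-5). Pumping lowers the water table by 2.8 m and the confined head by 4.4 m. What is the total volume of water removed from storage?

A = 43000 hectares = 4.3 × 10^8 m²
Unconfined: ΔV_u = Sy × A × Δh_u = 0.059 × 4.3 × 10^8 × 2.8 = 7.104 × 10^7 m³
Confined: ΔV_c = S × A × Δh_c = 3.4 × 10^-5 × 4.3 × 10^8 × 4.4 = 64330 m³
Total ΔV = 7.104 × 10^7 + 64330 = 7.11 × 10^7 m³

ΔV ≈ 7.11 × 10^7 m³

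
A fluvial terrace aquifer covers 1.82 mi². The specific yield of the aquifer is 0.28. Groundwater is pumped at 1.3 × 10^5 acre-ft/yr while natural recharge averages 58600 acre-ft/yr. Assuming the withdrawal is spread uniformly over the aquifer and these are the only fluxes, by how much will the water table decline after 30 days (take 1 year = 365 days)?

Δh ≈ 5.48 m

A = 1.82 mi² = 4.714 × 10^6 m²
Net abstraction = 1.3 × 10^5 − 58600 = 71400 acre-ft/yr
Q_net = 71400 acre-ft/yr = 2.413 × 10^5 m³/d
ΔV = Q × t = 2.413 × 10^5 m³/d × 30 d = 7.239 × 10^6 m³
Δh = ΔV / (Sy × A) = 7.239 × 10^6 / (0.28 × 4.714 × 10^6) = 5.484 m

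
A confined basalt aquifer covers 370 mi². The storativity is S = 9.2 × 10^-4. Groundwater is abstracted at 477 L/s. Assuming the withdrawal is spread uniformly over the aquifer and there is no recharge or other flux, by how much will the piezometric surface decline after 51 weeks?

A = 370 mi² = 9.583 × 10^8 m²
Q = 477 L/s = 41210 m³/d
t = 51 weeks = 357 d
ΔV = Q × t = 41210 m³/d × 357 d = 1.471 × 10^7 m³
Δh = ΔV / (S × A) = 1.471 × 10^7 / (9.2 × 10^-4 × 9.583 × 10^8) = 16.69 m

Δh ≈ 16.7 m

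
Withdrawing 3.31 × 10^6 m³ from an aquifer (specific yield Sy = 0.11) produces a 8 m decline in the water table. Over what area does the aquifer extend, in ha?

A ≈ 376 ha

A = ΔV / (Sy × Δh) = 3.31 × 10^6 / (0.11 × 8) = 3.761 × 10^6 m²
A = 3.761 × 10^6 m² = 376.1 ha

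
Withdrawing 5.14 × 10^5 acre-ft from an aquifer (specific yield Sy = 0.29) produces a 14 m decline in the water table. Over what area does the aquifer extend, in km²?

ΔV = 5.14 × 10^5 acre-ft = 6.34 × 10^8 m³
A = ΔV / (Sy × Δh) = 6.34 × 10^8 / (0.29 × 14) = 1.562 × 10^8 m²
A = 1.562 × 10^8 m² = 156.2 km²

A ≈ 156 km²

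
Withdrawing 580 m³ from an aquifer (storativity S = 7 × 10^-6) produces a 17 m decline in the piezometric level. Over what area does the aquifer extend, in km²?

A ≈ 4.87 km²

A = ΔV / (S × Δh) = 580 / (7 × 10^-6 × 17) = 4.874 × 10^6 m²
A = 4.874 × 10^6 m² = 4.874 km²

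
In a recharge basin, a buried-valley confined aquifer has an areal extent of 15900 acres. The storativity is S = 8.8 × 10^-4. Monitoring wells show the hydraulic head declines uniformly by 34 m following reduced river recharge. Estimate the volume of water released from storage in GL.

A = 15900 acres = 6.435 × 10^7 m²
ΔV = S × A × Δh = 8.8 × 10^-4 × 6.435 × 10^7 m² × 34 m = 1.925 × 10^6 m³
ΔV = 1.925 × 10^6 m³ = 1.925 GL

ΔV ≈ 1.93 GL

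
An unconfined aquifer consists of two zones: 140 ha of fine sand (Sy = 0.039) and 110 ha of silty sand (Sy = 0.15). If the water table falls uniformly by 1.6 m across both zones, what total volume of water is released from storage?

A₁ = 140 ha = 1.4 × 10^6 m²; A₂ = 110 ha = 1.1 × 10^6 m²
ΔV₁ = 0.039 × 1.4 × 10^6 × 1.6 = 87360 m³
ΔV₂ = 0.15 × 1.1 × 10^6 × 1.6 = 2.64 × 10^5 m³
ΔV = ΔV₁ + ΔV₂ = 3.514 × 10^5 m³

ΔV ≈ 3.51 × 10^5 m³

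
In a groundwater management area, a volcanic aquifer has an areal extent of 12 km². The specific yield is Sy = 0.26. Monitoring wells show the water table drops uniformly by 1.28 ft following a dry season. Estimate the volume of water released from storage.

ΔV ≈ 1.22 × 10^6 m³

A = 12 km² = 1.2 × 10^7 m²
Δh = 1.28 ft = 0.3901 m
ΔV = Sy × A × Δh = 0.26 × 1.2 × 10^7 m² × 0.3901 m = 1.217 × 10^6 m³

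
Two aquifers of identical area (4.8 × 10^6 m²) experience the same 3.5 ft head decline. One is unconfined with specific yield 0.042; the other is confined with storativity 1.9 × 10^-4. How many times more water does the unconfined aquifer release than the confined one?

Δh = 3.5 ft = 1.067 m
Unconfined: ΔV_u = Sy × A × Δh = 0.042 × 4.8 × 10^6 × 1.067 = 2.151 × 10^5 m³
Confined: ΔV_c = S × A × Δh = 1.9 × 10^-4 × 4.8 × 10^6 × 1.067 = 972.9 m³
Ratio = ΔV_u / ΔV_c = Sy / S = 0.042 / 1.9 × 10^-4 = 221.1

ΔV_u / ΔV_c ≈ 221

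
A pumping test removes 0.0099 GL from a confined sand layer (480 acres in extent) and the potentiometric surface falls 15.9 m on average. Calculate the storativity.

S ≈ 3.2 × 10^-4

A = 480 acres = 1.942 × 10^6 m²
ΔV = 0.0099 GL = 9900 m³
S = ΔV / (A × Δh) = 9900 m³ / (1.942 × 10^6 m² × 15.9 m) = 3.205 × 10^-4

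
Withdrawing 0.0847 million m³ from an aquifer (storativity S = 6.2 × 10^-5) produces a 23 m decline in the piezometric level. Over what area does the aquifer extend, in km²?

ΔV = 0.0847 million m³ = 84700 m³
A = ΔV / (S × Δh) = 84700 / (6.2 × 10^-5 × 23) = 5.94 × 10^7 m²
A = 5.94 × 10^7 m² = 59.4 km²

A ≈ 59.4 km²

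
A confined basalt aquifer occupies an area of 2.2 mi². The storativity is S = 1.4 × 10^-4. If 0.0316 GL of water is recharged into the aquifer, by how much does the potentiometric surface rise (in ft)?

Δh ≈ 130 ft

A = 2.2 mi² = 5.698 × 10^6 m²
ΔV = 0.0316 GL = 31600 m³
Δh = ΔV / (S × A) = 31600 m³ / (1.4 × 10^-4 × 5.698 × 10^6 m²) = 39.61 m
Δh = 39.61 m = 130 ft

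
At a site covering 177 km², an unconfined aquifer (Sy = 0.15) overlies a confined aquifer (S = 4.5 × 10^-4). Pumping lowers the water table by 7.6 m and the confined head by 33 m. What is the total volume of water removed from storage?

ΔV ≈ 2.04 × 10^8 m³

A = 177 km² = 1.77 × 10^8 m²
Unconfined: ΔV_u = Sy × A × Δh_u = 0.15 × 1.77 × 10^8 × 7.6 = 2.018 × 10^8 m³
Confined: ΔV_c = S × A × Δh_c = 4.5 × 10^-4 × 1.77 × 10^8 × 33 = 2.628 × 10^6 m³
Total ΔV = 2.018 × 10^8 + 2.628 × 10^6 = 2.044 × 10^8 m³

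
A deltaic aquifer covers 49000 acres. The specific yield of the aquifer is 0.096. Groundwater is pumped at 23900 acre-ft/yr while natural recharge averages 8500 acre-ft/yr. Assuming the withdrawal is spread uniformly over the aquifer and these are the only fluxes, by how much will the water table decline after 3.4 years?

A = 49000 acres = 1.983 × 10^8 m²
Net abstraction = 23900 − 8500 = 15400 acre-ft/yr
Q_net = 15400 acre-ft/yr = 52040 m³/d
t = 3.4 years = 1241 d
ΔV = Q × t = 52040 m³/d × 1241 d = 6.459 × 10^7 m³
Δh = ΔV / (Sy × A) = 6.459 × 10^7 / (0.096 × 1.983 × 10^8) = 3.393 m

Δh ≈ 3.39 m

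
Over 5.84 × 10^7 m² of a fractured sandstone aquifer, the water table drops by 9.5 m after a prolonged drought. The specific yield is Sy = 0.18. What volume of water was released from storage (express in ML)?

ΔV = Sy × A × Δh = 0.18 × 5.84 × 10^7 m² × 9.5 m = 9.986 × 10^7 m³
ΔV = 9.986 × 10^7 m³ = 99860 ML

ΔV ≈ 99900 ML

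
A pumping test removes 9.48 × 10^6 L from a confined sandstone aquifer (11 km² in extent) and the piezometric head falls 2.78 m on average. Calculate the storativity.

S ≈ 3.1 × 10^-4

A = 11 km² = 1.1 × 10^7 m²
ΔV = 9.48 × 10^6 L = 9480 m³
S = ΔV / (A × Δh) = 9480 m³ / (1.1 × 10^7 m² × 2.78 m) = 3.1 × 10^-4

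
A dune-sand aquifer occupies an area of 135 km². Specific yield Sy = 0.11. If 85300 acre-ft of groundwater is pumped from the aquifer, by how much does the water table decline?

A = 135 km² = 1.35 × 10^8 m²
ΔV = 85300 acre-ft = 1.052 × 10^8 m³
Δh = ΔV / (Sy × A) = 1.052 × 10^8 m³ / (0.11 × 1.35 × 10^8 m²) = 7.085 m

Δh ≈ 7.09 m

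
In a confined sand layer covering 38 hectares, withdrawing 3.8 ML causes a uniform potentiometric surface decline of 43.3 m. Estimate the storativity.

S ≈ 2.3 × 10^-4

A = 38 hectares = 3.8 × 10^5 m²
ΔV = 3.8 ML = 3800 m³
S = ΔV / (A × Δh) = 3800 m³ / (3.8 × 10^5 m² × 43.3 m) = 2.309 × 10^-4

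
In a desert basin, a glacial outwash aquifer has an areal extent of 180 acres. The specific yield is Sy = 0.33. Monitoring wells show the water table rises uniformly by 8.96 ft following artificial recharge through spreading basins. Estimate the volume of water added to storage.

A = 180 acres = 7.284 × 10^5 m²
Δh = 8.96 ft = 2.731 m
ΔV = Sy × A × Δh = 0.33 × 7.284 × 10^5 m² × 2.731 m = 6.565 × 10^5 m³

ΔV ≈ 6.56 × 10^5 m³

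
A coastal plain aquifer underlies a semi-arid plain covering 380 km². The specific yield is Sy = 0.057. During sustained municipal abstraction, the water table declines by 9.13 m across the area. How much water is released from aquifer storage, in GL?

ΔV ≈ 198 GL

A = 380 km² = 3.8 × 10^8 m²
ΔV = Sy × A × Δh = 0.057 × 3.8 × 10^8 m² × 9.13 m = 1.978 × 10^8 m³
ΔV = 1.978 × 10^8 m³ = 197.8 GL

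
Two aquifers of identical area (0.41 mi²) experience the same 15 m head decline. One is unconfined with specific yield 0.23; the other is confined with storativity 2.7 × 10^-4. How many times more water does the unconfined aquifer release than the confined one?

A = 0.41 mi² = 1.062 × 10^6 m²
Unconfined: ΔV_u = Sy × A × Δh = 0.23 × 1.062 × 10^6 × 15 = 3.664 × 10^6 m³
Confined: ΔV_c = S × A × Δh = 2.7 × 10^-4 × 1.062 × 10^6 × 15 = 4301 m³
Ratio = ΔV_u / ΔV_c = Sy / S = 0.23 / 2.7 × 10^-4 = 851.9

ΔV_u / ΔV_c ≈ 852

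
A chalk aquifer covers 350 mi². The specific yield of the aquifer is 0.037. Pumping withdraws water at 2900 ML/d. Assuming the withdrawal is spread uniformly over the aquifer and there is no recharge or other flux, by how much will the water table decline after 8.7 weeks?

A = 350 mi² = 9.065 × 10^8 m²
Q = 2900 ML/d = 2.9 × 10^6 m³/d
t = 8.7 weeks = 60.9 d
ΔV = Q × t = 2.9 × 10^6 m³/d × 60.9 d = 1.766 × 10^8 m³
Δh = ΔV / (Sy × A) = 1.766 × 10^8 / (0.037 × 9.065 × 10^8) = 5.266 m

Δh ≈ 5.27 m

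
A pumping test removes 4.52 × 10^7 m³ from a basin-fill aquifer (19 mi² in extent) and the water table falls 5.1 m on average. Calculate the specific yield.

Sy ≈ 0.18

A = 19 mi² = 4.921 × 10^7 m²
Sy = ΔV / (A × Δh) = 4.52 × 10^7 m³ / (4.921 × 10^7 m² × 5.1 m) = 0.1801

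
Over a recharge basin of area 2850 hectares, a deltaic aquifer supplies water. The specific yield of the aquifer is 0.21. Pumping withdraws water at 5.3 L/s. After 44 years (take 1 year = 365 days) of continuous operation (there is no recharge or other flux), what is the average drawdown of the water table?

A = 2850 hectares = 2.85 × 10^7 m²
Q = 5.3 L/s = 457.9 m³/d
t = 44 years = 16060 d
ΔV = Q × t = 457.9 m³/d × 16060 d = 7.354 × 10^6 m³
Δh = ΔV / (Sy × A) = 7.354 × 10^6 / (0.21 × 2.85 × 10^7) = 1.229 m

Δh ≈ 1.23 m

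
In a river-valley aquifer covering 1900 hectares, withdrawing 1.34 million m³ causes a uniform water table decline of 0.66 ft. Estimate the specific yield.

A = 1900 hectares = 1.9 × 10^7 m²
Δh = 0.66 ft = 0.2012 m
ΔV = 1.34 million m³ = 1.34 × 10^6 m³
Sy = ΔV / (A × Δh) = 1.34 × 10^6 m³ / (1.9 × 10^7 m² × 0.2012 m) = 0.3506

Sy ≈ 0.35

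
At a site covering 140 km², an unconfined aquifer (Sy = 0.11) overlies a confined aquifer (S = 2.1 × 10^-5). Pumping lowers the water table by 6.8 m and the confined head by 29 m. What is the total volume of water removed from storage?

A = 140 km² = 1.4 × 10^8 m²
Unconfined: ΔV_u = Sy × A × Δh_u = 0.11 × 1.4 × 10^8 × 6.8 = 1.047 × 10^8 m³
Confined: ΔV_c = S × A × Δh_c = 2.1 × 10^-5 × 1.4 × 10^8 × 29 = 85260 m³
Total ΔV = 1.047 × 10^8 + 85260 = 1.048 × 10^8 m³

ΔV ≈ 1.05 × 10^8 m³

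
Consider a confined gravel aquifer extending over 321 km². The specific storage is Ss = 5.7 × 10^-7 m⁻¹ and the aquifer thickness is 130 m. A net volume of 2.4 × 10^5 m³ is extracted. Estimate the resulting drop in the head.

S = Ss × b = 5.7 × 10^-7 m⁻¹ × 130 m = 7.41 × 10^-5
A = 321 km² = 3.21 × 10^8 m²
Δh = ΔV / (S × A) = 2.4 × 10^5 m³ / (7.41 × 10^-5 × 3.21 × 10^8 m²) = 10.09 m

Δh ≈ 10.1 m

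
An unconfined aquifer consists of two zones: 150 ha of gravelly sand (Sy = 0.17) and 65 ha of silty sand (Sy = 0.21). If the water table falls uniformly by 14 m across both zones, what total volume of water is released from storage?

ΔV ≈ 5.48 × 10^6 m³

A₁ = 150 ha = 1.5 × 10^6 m²; A₂ = 65 ha = 6.5 × 10^5 m²
ΔV₁ = 0.17 × 1.5 × 10^6 × 14 = 3.57 × 10^6 m³
ΔV₂ = 0.21 × 6.5 × 10^5 × 14 = 1.911 × 10^6 m³
ΔV = ΔV₁ + ΔV₂ = 5.481 × 10^6 m³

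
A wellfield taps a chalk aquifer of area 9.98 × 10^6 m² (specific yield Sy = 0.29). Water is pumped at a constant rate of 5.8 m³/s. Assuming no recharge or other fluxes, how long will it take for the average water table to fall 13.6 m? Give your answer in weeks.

ΔV = Sy × A × Δh = 0.29 × 9.98 × 10^6 × 13.6 = 3.936 × 10^7 m³
Q = 5.8 m³/s = 5.011 × 10^5 m³/d
t = ΔV / Q = 3.936 × 10^7 m³ / 5.011 × 10^5 m³/d = 78.55 d
t = 78.55 d ≈ 11.22 weeks

t ≈ 11.2 weeks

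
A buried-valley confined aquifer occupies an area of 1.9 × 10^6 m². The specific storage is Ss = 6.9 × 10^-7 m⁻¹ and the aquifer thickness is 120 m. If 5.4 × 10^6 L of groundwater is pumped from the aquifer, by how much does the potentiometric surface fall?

Δh ≈ 34.3 m

S = Ss × b = 6.9 × 10^-7 m⁻¹ × 120 m = 8.28 × 10^-5
ΔV = 5.4 × 10^6 L = 5400 m³
Δh = ΔV / (S × A) = 5400 m³ / (8.28 × 10^-5 × 1.9 × 10^6 m²) = 34.32 m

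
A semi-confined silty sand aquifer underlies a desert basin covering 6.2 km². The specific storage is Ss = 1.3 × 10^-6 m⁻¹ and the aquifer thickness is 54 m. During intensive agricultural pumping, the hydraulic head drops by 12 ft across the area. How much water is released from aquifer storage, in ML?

ΔV ≈ 1.59 ML

S = Ss × b = 1.3 × 10^-6 m⁻¹ × 54 m = 7.02 × 10^-5
A = 6.2 km² = 6.2 × 10^6 m²
Δh = 12 ft = 3.658 m
ΔV = S × A × Δh = 7.02 × 10^-5 × 6.2 × 10^6 m² × 3.658 m = 1592 m³
ΔV = 1592 m³ = 1.592 ML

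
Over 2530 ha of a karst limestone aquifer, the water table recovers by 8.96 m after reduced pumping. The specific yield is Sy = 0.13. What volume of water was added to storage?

A = 2530 ha = 2.53 × 10^7 m²
ΔV = Sy × A × Δh = 0.13 × 2.53 × 10^7 m² × 8.96 m = 2.947 × 10^7 m³

ΔV ≈ 2.95 × 10^7 m³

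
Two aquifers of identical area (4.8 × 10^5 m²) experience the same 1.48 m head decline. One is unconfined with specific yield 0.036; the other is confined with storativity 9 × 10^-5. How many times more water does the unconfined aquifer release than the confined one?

ΔV_u / ΔV_c ≈ 400

Unconfined: ΔV_u = Sy × A × Δh = 0.036 × 4.8 × 10^5 × 1.48 = 25570 m³
Confined: ΔV_c = S × A × Δh = 9 × 10^-5 × 4.8 × 10^5 × 1.48 = 63.94 m³
Ratio = ΔV_u / ΔV_c = Sy / S = 0.036 / 9 × 10^-5 = 400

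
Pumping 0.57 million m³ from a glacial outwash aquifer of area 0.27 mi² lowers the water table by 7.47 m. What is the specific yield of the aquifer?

Sy ≈ 0.11

A = 0.27 mi² = 6.993 × 10^5 m²
ΔV = 0.57 million m³ = 5.7 × 10^5 m³
Sy = ΔV / (A × Δh) = 5.7 × 10^5 m³ / (6.993 × 10^5 m² × 7.47 m) = 0.1091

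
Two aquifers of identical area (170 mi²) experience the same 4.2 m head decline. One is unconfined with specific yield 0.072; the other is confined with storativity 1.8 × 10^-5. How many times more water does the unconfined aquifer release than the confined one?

ΔV_u / ΔV_c ≈ 4000

A = 170 mi² = 4.403 × 10^8 m²
Unconfined: ΔV_u = Sy × A × Δh = 0.072 × 4.403 × 10^8 × 4.2 = 1.331 × 10^8 m³
Confined: ΔV_c = S × A × Δh = 1.8 × 10^-5 × 4.403 × 10^8 × 4.2 = 33290 m³
Ratio = ΔV_u / ΔV_c = Sy / S = 0.072 / 1.8 × 10^-5 = 4000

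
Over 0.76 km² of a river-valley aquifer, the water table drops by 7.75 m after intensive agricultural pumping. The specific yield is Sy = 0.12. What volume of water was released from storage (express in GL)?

ΔV ≈ 0.707 GL

A = 0.76 km² = 7.6 × 10^5 m²
ΔV = Sy × A × Δh = 0.12 × 7.6 × 10^5 m² × 7.75 m = 7.068 × 10^5 m³
ΔV = 7.068 × 10^5 m³ = 0.7068 GL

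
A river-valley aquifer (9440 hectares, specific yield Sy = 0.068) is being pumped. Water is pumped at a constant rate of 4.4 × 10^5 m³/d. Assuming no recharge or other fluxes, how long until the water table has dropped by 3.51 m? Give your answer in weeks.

t ≈ 7.32 weeks

A = 9440 hectares = 9.44 × 10^7 m²
ΔV = Sy × A × Δh = 0.068 × 9.44 × 10^7 × 3.51 = 2.253 × 10^7 m³
t = ΔV / Q = 2.253 × 10^7 m³ / 4.4 × 10^5 m³/d = 51.21 d
t = 51.21 d ≈ 7.315 weeks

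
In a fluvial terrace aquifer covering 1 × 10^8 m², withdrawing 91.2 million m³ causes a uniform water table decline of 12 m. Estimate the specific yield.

ΔV = 91.2 million m³ = 9.12 × 10^7 m³
Sy = ΔV / (A × Δh) = 9.12 × 10^7 m³ / (1 × 10^8 m² × 12 m) = 0.076

Sy ≈ 0.076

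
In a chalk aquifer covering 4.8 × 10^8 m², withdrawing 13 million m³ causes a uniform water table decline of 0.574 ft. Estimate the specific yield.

Δh = 0.574 ft = 0.175 m
ΔV = 13 million m³ = 1.3 × 10^7 m³
Sy = ΔV / (A × Δh) = 1.3 × 10^7 m³ / (4.8 × 10^8 m² × 0.175 m) = 0.1548

Sy ≈ 0.15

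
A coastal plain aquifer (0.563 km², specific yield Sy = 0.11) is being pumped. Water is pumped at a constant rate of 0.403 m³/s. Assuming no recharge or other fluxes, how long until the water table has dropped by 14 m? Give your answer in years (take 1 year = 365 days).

A = 0.563 km² = 5.63 × 10^5 m²
ΔV = Sy × A × Δh = 0.11 × 5.63 × 10^5 × 14 = 8.67 × 10^5 m³
Q = 0.403 m³/s = 34820 m³/d
t = ΔV / Q = 8.67 × 10^5 m³ / 34820 m³/d = 24.9 d
t = 24.9 d ≈ 0.06822 years

t ≈ 0.0682 years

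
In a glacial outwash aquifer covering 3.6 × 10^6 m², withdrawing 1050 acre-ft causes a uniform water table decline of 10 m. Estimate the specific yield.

ΔV = 1050 acre-ft = 1.295 × 10^6 m³
Sy = ΔV / (A × Δh) = 1.295 × 10^6 m³ / (3.6 × 10^6 m² × 10 m) = 0.03598

Sy ≈ 0.036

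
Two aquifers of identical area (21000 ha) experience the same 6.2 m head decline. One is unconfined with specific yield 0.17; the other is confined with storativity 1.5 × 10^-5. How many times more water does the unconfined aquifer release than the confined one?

A = 21000 ha = 2.1 × 10^8 m²
Unconfined: ΔV_u = Sy × A × Δh = 0.17 × 2.1 × 10^8 × 6.2 = 2.213 × 10^8 m³
Confined: ΔV_c = S × A × Δh = 1.5 × 10^-5 × 2.1 × 10^8 × 6.2 = 19530 m³
Ratio = ΔV_u / ΔV_c = Sy / S = 0.17 / 1.5 × 10^-5 = 11330

ΔV_u / ΔV_c ≈ 11300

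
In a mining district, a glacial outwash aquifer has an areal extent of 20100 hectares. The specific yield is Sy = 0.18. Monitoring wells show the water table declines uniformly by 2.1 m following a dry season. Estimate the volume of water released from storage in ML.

A = 20100 hectares = 2.01 × 10^8 m²
ΔV = Sy × A × Δh = 0.18 × 2.01 × 10^8 m² × 2.1 m = 7.598 × 10^7 m³
ΔV = 7.598 × 10^7 m³ = 75980 ML

ΔV ≈ 76000 ML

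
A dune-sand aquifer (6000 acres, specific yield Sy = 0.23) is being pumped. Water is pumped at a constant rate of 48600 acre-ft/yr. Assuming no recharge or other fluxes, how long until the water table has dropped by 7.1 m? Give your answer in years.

A = 6000 acres = 2.428 × 10^7 m²
ΔV = Sy × A × Δh = 0.23 × 2.428 × 10^7 × 7.1 = 3.965 × 10^7 m³
Q = 48600 acre-ft/yr = 1.642 × 10^5 m³/d
t = ΔV / Q = 3.965 × 10^7 m³ / 1.642 × 10^5 m³/d = 241.4 d
t = 241.4 d ≈ 0.6614 years

t ≈ 0.661 years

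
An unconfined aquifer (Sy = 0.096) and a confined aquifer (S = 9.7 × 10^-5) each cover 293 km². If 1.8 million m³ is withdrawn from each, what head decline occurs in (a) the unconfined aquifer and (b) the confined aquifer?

Δh_u ≈ 0.064 m; Δh_c ≈ 63.3 m

A = 293 km² = 2.93 × 10^8 m²
ΔV = 1.8 million m³ = 1.8 × 10^6 m³
Unconfined: Δh_u = ΔV/(Sy·A) = 1.8 × 10^6/(0.096 × 2.93 × 10^8) = 0.06399 m
Confined: Δh_c = ΔV/(S·A) = 1.8 × 10^6/(9.7 × 10^-5 × 2.93 × 10^8) = 63.33 m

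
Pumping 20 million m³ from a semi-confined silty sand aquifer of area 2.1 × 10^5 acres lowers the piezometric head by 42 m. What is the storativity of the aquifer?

A = 2.1 × 10^5 acres = 8.498 × 10^8 m²
ΔV = 20 million m³ = 2 × 10^7 m³
S = ΔV / (A × Δh) = 2 × 10^7 m³ / (8.498 × 10^8 m² × 42 m) = 5.603 × 10^-4

S ≈ 5.6 × 10^-4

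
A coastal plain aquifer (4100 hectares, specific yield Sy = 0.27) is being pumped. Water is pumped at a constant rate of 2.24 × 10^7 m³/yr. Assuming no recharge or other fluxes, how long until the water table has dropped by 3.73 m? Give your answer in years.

t ≈ 1.84 years

A = 4100 hectares = 4.1 × 10^7 m²
ΔV = Sy × A × Δh = 0.27 × 4.1 × 10^7 × 3.73 = 4.129 × 10^7 m³
Q = 2.24 × 10^7 m³/yr = 61370 m³/d
t = ΔV / Q = 4.129 × 10^7 m³ / 61370 m³/d = 672.8 d
t = 672.8 d ≈ 1.843 years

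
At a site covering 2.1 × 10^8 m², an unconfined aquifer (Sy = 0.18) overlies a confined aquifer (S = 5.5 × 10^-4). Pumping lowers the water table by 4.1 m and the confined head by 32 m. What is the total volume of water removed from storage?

ΔV ≈ 1.59 × 10^8 m³

Unconfined: ΔV_u = Sy × A × Δh_u = 0.18 × 2.1 × 10^8 × 4.1 = 1.55 × 10^8 m³
Confined: ΔV_c = S × A × Δh_c = 5.5 × 10^-4 × 2.1 × 10^8 × 32 = 3.696 × 10^6 m³
Total ΔV = 1.55 × 10^8 + 3.696 × 10^6 = 1.587 × 10^8 m³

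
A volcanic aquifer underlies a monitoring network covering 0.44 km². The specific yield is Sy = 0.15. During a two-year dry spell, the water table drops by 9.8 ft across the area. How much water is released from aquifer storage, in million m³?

A = 0.44 km² = 4.4 × 10^5 m²
Δh = 9.8 ft = 2.987 m
ΔV = Sy × A × Δh = 0.15 × 4.4 × 10^5 m² × 2.987 m = 1.971 × 10^5 m³
ΔV = 1.971 × 10^5 m³ = 0.1971 million m³

ΔV ≈ 0.197 million m³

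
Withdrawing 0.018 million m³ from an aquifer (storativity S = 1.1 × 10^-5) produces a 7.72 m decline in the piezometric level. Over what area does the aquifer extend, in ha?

A ≈ 21200 ha

ΔV = 0.018 million m³ = 18000 m³
A = ΔV / (S × Δh) = 18000 / (1.1 × 10^-5 × 7.72) = 2.12 × 10^8 m²
A = 2.12 × 10^8 m² = 21200 ha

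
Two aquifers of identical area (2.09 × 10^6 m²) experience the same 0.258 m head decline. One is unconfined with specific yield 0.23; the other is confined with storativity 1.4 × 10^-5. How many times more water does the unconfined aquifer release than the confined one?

ΔV_u / ΔV_c ≈ 16400

Unconfined: ΔV_u = Sy × A × Δh = 0.23 × 2.09 × 10^6 × 0.258 = 1.24 × 10^5 m³
Confined: ΔV_c = S × A × Δh = 1.4 × 10^-5 × 2.09 × 10^6 × 0.258 = 7.549 m³
Ratio = ΔV_u / ΔV_c = Sy / S = 0.23 / 1.4 × 10^-5 = 16430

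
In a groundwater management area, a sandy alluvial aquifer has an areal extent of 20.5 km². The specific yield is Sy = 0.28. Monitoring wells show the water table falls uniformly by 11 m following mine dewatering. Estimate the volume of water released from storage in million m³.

A = 20.5 km² = 2.05 × 10^7 m²
ΔV = Sy × A × Δh = 0.28 × 2.05 × 10^7 m² × 11 m = 6.314 × 10^7 m³
ΔV = 6.314 × 10^7 m³ = 63.14 million m³

ΔV ≈ 63.1 million m³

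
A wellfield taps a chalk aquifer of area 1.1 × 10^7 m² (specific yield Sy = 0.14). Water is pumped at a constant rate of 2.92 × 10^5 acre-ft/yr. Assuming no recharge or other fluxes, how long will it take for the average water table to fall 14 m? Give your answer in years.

t ≈ 0.0599 years

ΔV = Sy × A × Δh = 0.14 × 1.1 × 10^7 × 14 = 2.156 × 10^7 m³
Q = 2.92 × 10^5 acre-ft/yr = 9.868 × 10^5 m³/d
t = ΔV / Q = 2.156 × 10^7 m³ / 9.868 × 10^5 m³/d = 21.85 d
t = 21.85 d ≈ 0.05986 years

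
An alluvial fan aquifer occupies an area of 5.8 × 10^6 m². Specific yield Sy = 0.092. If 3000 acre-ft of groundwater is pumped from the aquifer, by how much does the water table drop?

ΔV = 3000 acre-ft = 3.7 × 10^6 m³
Δh = ΔV / (Sy × A) = 3.7 × 10^6 m³ / (0.092 × 5.8 × 10^6 m²) = 6.935 m

Δh ≈ 6.93 m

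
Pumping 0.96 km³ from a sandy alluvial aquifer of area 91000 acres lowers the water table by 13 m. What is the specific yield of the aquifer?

A = 91000 acres = 3.683 × 10^8 m²
ΔV = 0.96 km³ = 9.6 × 10^8 m³
Sy = ΔV / (A × Δh) = 9.6 × 10^8 m³ / (3.683 × 10^8 m² × 13 m) = 0.2005

Sy ≈ 0.2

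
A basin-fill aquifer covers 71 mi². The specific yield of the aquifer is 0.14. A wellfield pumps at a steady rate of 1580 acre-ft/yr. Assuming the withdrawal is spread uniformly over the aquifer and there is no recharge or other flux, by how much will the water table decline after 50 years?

Δh ≈ 3.79 m

A = 71 mi² = 1.839 × 10^8 m²
Q = 1580 acre-ft/yr = 5339 m³/d
t = 50 years = 18250 d
ΔV = Q × t = 5339 m³/d × 18250 d = 9.745 × 10^7 m³
Δh = ΔV / (Sy × A) = 9.745 × 10^7 / (0.14 × 1.839 × 10^8) = 3.785 m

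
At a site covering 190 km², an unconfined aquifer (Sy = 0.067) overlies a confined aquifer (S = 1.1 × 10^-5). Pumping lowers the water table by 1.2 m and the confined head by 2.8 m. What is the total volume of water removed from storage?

A = 190 km² = 1.9 × 10^8 m²
Unconfined: ΔV_u = Sy × A × Δh_u = 0.067 × 1.9 × 10^8 × 1.2 = 1.528 × 10^7 m³
Confined: ΔV_c = S × A × Δh_c = 1.1 × 10^-5 × 1.9 × 10^8 × 2.8 = 5852 m³
Total ΔV = 1.528 × 10^7 + 5852 = 1.528 × 10^7 m³

ΔV ≈ 1.53 × 10^7 m³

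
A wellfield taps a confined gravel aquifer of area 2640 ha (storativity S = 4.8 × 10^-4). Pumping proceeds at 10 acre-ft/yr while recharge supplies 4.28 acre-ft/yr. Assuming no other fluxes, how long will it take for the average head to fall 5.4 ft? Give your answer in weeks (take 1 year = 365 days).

t ≈ 154 weeks

A = 2640 ha = 2.64 × 10^7 m²
Δh = 5.4 ft = 1.646 m
ΔV = S × A × Δh = 4.8 × 10^-4 × 2.64 × 10^7 × 1.646 = 20860 m³
Net withdrawal = 10 − 4.28 = 5.72 acre-ft/yr = 19.33 m³/d
t = ΔV / Q = 20860 m³ / 19.33 m³/d = 1079 d
t = 1079 d ≈ 154.1 weeks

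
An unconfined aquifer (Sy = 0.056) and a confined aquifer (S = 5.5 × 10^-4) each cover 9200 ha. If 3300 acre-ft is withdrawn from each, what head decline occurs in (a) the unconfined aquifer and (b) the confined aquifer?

A = 9200 ha = 9.2 × 10^7 m²
ΔV = 3300 acre-ft = 4.07 × 10^6 m³
Unconfined: Δh_u = ΔV/(Sy·A) = 4.07 × 10^6/(0.056 × 9.2 × 10^7) = 0.7901 m
Confined: Δh_c = ΔV/(S·A) = 4.07 × 10^6/(5.5 × 10^-4 × 9.2 × 10^7) = 80.44 m

Δh_u ≈ 0.79 m; Δh_c ≈ 80.4 m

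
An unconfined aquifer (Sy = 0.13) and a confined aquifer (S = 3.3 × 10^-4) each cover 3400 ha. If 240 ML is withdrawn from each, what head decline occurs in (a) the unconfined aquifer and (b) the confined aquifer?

A = 3400 ha = 3.4 × 10^7 m²
ΔV = 240 ML = 2.4 × 10^5 m³
Unconfined: Δh_u = ΔV/(Sy·A) = 2.4 × 10^5/(0.13 × 3.4 × 10^7) = 0.0543 m
Confined: Δh_c = ΔV/(S·A) = 2.4 × 10^5/(3.3 × 10^-4 × 3.4 × 10^7) = 21.39 m

Δh_u ≈ 0.0543 m; Δh_c ≈ 21.4 m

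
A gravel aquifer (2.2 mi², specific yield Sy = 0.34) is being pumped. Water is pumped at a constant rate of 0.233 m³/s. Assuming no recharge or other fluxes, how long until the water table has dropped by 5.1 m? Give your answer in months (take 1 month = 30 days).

t ≈ 16.4 months

A = 2.2 mi² = 5.698 × 10^6 m²
ΔV = Sy × A × Δh = 0.34 × 5.698 × 10^6 × 5.1 = 9.88 × 10^6 m³
Q = 0.233 m³/s = 20130 m³/d
t = ΔV / Q = 9.88 × 10^6 m³ / 20130 m³/d = 490.8 d
t = 490.8 d ≈ 16.36 months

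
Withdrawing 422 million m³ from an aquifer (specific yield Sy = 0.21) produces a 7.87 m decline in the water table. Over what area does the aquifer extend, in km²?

ΔV = 422 million m³ = 4.22 × 10^8 m³
A = ΔV / (Sy × Δh) = 4.22 × 10^8 / (0.21 × 7.87) = 2.553 × 10^8 m²
A = 2.553 × 10^8 m² = 255.3 km²

A ≈ 255 km²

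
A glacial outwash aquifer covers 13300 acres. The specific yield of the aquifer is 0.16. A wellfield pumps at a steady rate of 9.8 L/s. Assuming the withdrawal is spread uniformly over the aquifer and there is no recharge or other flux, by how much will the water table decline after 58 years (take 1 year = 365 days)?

A = 13300 acres = 5.382 × 10^7 m²
Q = 9.8 L/s = 846.7 m³/d
t = 58 years = 21170 d
ΔV = Q × t = 846.7 m³/d × 21170 d = 1.793 × 10^7 m³
Δh = ΔV / (Sy × A) = 1.793 × 10^7 / (0.16 × 5.382 × 10^7) = 2.081 m

Δh ≈ 2.08 m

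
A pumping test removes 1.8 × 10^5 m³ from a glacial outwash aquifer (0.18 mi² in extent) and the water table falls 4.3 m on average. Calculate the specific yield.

A = 0.18 mi² = 4.662 × 10^5 m²
Sy = ΔV / (A × Δh) = 1.8 × 10^5 m³ / (4.662 × 10^5 m² × 4.3 m) = 0.08979

Sy ≈ 0.09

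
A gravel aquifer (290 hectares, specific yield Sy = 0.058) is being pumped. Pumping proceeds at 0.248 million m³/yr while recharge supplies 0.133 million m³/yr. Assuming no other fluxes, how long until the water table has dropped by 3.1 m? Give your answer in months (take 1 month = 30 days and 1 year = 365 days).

A = 290 hectares = 2.9 × 10^6 m²
ΔV = Sy × A × Δh = 0.058 × 2.9 × 10^6 × 3.1 = 5.214 × 10^5 m³
Net withdrawal = 0.248 − 0.133 = 0.115 million m³/yr = 315.1 m³/d
t = ΔV / Q = 5.214 × 10^5 m³ / 315.1 m³/d = 1655 d
t = 1655 d ≈ 55.16 months

t ≈ 55.2 months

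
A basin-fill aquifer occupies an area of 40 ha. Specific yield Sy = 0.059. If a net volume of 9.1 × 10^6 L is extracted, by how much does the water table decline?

Δh ≈ 0.386 m

A = 40 ha = 4 × 10^5 m²
ΔV = 9.1 × 10^6 L = 9100 m³
Δh = ΔV / (Sy × A) = 9100 m³ / (0.059 × 4 × 10^5 m²) = 0.3856 m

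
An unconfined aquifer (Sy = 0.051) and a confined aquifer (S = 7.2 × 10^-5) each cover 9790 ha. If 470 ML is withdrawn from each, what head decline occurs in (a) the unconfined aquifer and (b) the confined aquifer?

Δh_u ≈ 0.0941 m; Δh_c ≈ 66.7 m

A = 9790 ha = 9.79 × 10^7 m²
ΔV = 470 ML = 4.7 × 10^5 m³
Unconfined: Δh_u = ΔV/(Sy·A) = 4.7 × 10^5/(0.051 × 9.79 × 10^7) = 0.09413 m
Confined: Δh_c = ΔV/(S·A) = 4.7 × 10^5/(7.2 × 10^-5 × 9.79 × 10^7) = 66.68 m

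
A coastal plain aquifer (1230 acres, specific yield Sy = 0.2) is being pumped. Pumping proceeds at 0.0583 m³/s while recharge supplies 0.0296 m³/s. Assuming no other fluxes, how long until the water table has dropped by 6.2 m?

A = 1230 acres = 4.978 × 10^6 m²
ΔV = Sy × A × Δh = 0.2 × 4.978 × 10^6 × 6.2 = 6.172 × 10^6 m³
Net withdrawal = 0.0583 − 0.0296 = 0.0287 m³/s = 2480 m³/d
t = ΔV / Q = 6.172 × 10^6 m³ / 2480 m³/d = 2489 d

t ≈ 2490 days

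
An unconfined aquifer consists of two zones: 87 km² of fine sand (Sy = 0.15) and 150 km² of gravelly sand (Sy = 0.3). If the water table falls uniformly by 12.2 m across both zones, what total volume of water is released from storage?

ΔV ≈ 7.08 × 10^8 m³

A₁ = 87 km² = 8.7 × 10^7 m²; A₂ = 150 km² = 1.5 × 10^8 m²
ΔV₁ = 0.15 × 8.7 × 10^7 × 12.2 = 1.592 × 10^8 m³
ΔV₂ = 0.3 × 1.5 × 10^8 × 12.2 = 5.49 × 10^8 m³
ΔV = ΔV₁ + ΔV₂ = 7.082 × 10^8 m³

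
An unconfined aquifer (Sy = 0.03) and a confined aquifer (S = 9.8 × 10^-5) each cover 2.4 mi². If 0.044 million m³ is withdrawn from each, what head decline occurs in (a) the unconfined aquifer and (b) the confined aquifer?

A = 2.4 mi² = 6.216 × 10^6 m²
ΔV = 0.044 million m³ = 44000 m³
Unconfined: Δh_u = ΔV/(Sy·A) = 44000/(0.03 × 6.216 × 10^6) = 0.236 m
Confined: Δh_c = ΔV/(S·A) = 44000/(9.8 × 10^-5 × 6.216 × 10^6) = 72.23 m

Δh_u ≈ 0.236 m; Δh_c ≈ 72.2 m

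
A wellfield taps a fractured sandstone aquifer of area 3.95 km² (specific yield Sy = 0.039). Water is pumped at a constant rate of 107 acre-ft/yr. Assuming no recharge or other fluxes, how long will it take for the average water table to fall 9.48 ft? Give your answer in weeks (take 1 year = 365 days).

A = 3.95 km² = 3.95 × 10^6 m²
Δh = 9.48 ft = 2.89 m
ΔV = Sy × A × Δh = 0.039 × 3.95 × 10^6 × 2.89 = 4.451 × 10^5 m³
Q = 107 acre-ft/yr = 361.6 m³/d
t = ΔV / Q = 4.451 × 10^5 m³ / 361.6 m³/d = 1231 d
t = 1231 d ≈ 175.9 weeks

t ≈ 176 weeks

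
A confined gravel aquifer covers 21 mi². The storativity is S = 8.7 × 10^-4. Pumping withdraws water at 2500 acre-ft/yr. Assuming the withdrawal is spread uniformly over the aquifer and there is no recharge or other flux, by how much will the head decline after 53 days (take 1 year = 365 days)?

A = 21 mi² = 5.439 × 10^7 m²
Q = 2500 acre-ft/yr = 8449 m³/d
ΔV = Q × t = 8449 m³/d × 53 d = 4.478 × 10^5 m³
Δh = ΔV / (S × A) = 4.478 × 10^5 / (8.7 × 10^-4 × 5.439 × 10^7) = 9.463 m

Δh ≈ 9.46 m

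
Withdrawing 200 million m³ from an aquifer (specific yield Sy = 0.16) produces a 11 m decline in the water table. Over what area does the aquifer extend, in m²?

A ≈ 1.14 × 10^8 m²

ΔV = 200 million m³ = 2 × 10^8 m³
A = ΔV / (Sy × Δh) = 2 × 10^8 / (0.16 × 11) = 1.136 × 10^8 m²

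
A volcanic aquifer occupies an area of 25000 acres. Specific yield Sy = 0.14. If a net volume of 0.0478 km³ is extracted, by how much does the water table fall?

Δh ≈ 3.37 m

A = 25000 acres = 1.012 × 10^8 m²
ΔV = 0.0478 km³ = 4.78 × 10^7 m³
Δh = ΔV / (Sy × A) = 4.78 × 10^7 m³ / (0.14 × 1.012 × 10^8 m²) = 3.375 m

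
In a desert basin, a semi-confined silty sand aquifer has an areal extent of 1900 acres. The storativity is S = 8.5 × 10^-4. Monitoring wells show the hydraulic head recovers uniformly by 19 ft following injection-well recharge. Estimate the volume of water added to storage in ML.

ΔV ≈ 37.8 ML

A = 1900 acres = 7.689 × 10^6 m²
Δh = 19 ft = 5.791 m
ΔV = S × A × Δh = 8.5 × 10^-4 × 7.689 × 10^6 m² × 5.791 m = 37850 m³
ΔV = 37850 m³ = 37.85 ML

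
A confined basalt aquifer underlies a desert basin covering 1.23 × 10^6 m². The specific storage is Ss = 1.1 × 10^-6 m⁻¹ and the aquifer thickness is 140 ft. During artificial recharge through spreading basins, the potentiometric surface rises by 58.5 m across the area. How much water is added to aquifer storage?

ΔV ≈ 3380 m³

b = 140 ft = 42.67 m
S = Ss × b = 1.1 × 10^-6 m⁻¹ × 42.67 m = 4.694 × 10^-5
ΔV = S × A × Δh = 4.694 × 10^-5 × 1.23 × 10^6 m² × 58.5 m = 3378 m³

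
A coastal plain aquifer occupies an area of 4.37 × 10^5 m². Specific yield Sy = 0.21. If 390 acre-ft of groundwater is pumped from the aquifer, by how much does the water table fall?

ΔV = 390 acre-ft = 4.811 × 10^5 m³
Δh = ΔV / (Sy × A) = 4.811 × 10^5 m³ / (0.21 × 4.37 × 10^5 m²) = 5.242 m

Δh ≈ 5.24 m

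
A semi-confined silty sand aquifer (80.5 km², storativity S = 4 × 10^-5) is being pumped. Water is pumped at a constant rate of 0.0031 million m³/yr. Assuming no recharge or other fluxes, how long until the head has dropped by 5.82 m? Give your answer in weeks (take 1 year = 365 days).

A = 80.5 km² = 8.05 × 10^7 m²
ΔV = S × A × Δh = 4 × 10^-5 × 8.05 × 10^7 × 5.82 = 18740 m³
Q = 0.0031 million m³/yr = 8.493 m³/d
t = ΔV / Q = 18740 m³ / 8.493 m³/d = 2207 d
t = 2207 d ≈ 315.2 weeks

t ≈ 315 weeks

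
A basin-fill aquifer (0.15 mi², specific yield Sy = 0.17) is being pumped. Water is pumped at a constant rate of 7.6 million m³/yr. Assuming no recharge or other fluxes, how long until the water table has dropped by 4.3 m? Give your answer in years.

t ≈ 0.0374 years

A = 0.15 mi² = 3.885 × 10^5 m²
ΔV = Sy × A × Δh = 0.17 × 3.885 × 10^5 × 4.3 = 2.84 × 10^5 m³
Q = 7.6 million m³/yr = 20820 m³/d
t = ΔV / Q = 2.84 × 10^5 m³ / 20820 m³/d = 13.64 d
t = 13.64 d ≈ 0.03737 years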